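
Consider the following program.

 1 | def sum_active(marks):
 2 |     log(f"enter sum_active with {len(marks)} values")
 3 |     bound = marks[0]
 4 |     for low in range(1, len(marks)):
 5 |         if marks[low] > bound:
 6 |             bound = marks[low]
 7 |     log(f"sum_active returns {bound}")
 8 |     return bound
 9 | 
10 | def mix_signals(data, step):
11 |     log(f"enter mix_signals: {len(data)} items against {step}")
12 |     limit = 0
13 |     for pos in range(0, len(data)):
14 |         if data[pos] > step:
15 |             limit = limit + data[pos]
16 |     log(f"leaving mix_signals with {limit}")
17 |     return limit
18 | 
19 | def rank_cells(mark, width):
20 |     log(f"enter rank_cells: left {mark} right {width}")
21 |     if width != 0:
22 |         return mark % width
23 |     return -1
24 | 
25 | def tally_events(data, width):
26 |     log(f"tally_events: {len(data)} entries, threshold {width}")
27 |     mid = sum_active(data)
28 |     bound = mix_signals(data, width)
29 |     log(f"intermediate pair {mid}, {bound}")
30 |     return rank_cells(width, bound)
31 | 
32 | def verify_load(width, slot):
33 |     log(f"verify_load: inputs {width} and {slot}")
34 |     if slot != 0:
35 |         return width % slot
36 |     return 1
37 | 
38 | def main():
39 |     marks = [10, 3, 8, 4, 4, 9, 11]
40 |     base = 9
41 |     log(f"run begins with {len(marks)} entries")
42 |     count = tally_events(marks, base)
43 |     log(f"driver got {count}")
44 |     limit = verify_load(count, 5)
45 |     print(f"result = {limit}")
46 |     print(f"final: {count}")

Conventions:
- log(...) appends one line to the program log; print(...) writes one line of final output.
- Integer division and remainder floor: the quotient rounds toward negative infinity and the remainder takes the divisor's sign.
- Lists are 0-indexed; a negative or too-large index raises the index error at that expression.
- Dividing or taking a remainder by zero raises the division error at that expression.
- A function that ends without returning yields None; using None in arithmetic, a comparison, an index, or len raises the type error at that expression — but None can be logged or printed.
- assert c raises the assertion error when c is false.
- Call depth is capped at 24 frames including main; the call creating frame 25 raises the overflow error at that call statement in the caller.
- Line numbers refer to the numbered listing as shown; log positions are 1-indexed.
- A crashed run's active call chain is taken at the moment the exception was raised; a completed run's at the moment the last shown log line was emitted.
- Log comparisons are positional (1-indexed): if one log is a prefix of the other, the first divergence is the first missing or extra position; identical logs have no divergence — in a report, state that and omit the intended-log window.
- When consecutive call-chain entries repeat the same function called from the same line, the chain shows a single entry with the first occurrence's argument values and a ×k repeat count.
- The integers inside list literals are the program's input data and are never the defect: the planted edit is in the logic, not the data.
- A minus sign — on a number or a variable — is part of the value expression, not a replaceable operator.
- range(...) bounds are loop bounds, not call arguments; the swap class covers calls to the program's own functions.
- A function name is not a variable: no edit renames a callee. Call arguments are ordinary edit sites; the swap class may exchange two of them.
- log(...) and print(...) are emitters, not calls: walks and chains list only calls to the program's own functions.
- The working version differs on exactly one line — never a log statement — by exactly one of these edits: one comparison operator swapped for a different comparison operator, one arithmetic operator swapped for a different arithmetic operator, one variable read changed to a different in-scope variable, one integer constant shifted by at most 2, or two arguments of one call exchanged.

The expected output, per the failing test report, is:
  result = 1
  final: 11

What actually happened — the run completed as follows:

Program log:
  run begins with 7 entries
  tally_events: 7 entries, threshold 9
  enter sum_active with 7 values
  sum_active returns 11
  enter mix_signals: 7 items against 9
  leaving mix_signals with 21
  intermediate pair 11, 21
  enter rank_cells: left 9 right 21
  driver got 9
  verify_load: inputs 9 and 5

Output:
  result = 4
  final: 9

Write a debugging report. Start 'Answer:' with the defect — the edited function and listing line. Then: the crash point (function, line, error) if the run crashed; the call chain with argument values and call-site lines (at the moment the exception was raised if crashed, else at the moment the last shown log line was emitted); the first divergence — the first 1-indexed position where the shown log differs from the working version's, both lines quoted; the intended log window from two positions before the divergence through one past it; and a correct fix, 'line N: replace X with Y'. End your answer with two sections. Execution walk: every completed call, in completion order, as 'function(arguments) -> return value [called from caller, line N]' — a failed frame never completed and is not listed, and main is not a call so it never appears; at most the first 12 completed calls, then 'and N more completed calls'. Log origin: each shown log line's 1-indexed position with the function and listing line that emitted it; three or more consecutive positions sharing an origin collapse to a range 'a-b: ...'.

Answer: the defect is in tally_events at line 30.
Key fact: The earliest visible damage is log position 8 — 'enter rank_cells: left 9 right 21' rather than the intended 'enter rank_cells: left 11 right 21'.
Call chain: main -> verify_load(9, 5) (called at line 44).
First divergence: position 8; shown 'enter rank_cells: left 9 right 21' vs intended 'enter rank_cells: left 11 right 21'.
Intended log window:
  6: leaving mix_signals with 21
  7: intermediate pair 11, 21
  8: enter rank_cells: left 11 right 21
  9: driver got 11
Execution walk:
  sum_active([10, 3, 8, 4, 4, 9, 11]) -> 11  [called from tally_events, line 27]
  mix_signals([10, 3, 8, 4, 4, 9, 11], 9) -> 21  [called from tally_events, line 28]
  rank_cells(9, 21) -> 9  [called from tally_events, line 30]
  tally_events([10, 3, 8, 4, 4, 9, 11], 9) -> 9  [called from main, line 42]
  verify_load(9, 5) -> 4  [called from main, line 44]
Log line origins:
  1: emitted by main (line 41)
  2: emitted by tally_events (line 26)
  3: emitted by sum_active (line 2)
  4: emitted by sum_active (line 7)
  5: emitted by mix_signals (line 11)
  6: emitted by mix_signals (line 16)
  7: emitted by tally_events (line 29)
  8: emitted by rank_cells (line 20)
  9: emitted by main (line 43)
  10: emitted by verify_load (line 33)
A correct fix: line 30: replace `width` with `mid`.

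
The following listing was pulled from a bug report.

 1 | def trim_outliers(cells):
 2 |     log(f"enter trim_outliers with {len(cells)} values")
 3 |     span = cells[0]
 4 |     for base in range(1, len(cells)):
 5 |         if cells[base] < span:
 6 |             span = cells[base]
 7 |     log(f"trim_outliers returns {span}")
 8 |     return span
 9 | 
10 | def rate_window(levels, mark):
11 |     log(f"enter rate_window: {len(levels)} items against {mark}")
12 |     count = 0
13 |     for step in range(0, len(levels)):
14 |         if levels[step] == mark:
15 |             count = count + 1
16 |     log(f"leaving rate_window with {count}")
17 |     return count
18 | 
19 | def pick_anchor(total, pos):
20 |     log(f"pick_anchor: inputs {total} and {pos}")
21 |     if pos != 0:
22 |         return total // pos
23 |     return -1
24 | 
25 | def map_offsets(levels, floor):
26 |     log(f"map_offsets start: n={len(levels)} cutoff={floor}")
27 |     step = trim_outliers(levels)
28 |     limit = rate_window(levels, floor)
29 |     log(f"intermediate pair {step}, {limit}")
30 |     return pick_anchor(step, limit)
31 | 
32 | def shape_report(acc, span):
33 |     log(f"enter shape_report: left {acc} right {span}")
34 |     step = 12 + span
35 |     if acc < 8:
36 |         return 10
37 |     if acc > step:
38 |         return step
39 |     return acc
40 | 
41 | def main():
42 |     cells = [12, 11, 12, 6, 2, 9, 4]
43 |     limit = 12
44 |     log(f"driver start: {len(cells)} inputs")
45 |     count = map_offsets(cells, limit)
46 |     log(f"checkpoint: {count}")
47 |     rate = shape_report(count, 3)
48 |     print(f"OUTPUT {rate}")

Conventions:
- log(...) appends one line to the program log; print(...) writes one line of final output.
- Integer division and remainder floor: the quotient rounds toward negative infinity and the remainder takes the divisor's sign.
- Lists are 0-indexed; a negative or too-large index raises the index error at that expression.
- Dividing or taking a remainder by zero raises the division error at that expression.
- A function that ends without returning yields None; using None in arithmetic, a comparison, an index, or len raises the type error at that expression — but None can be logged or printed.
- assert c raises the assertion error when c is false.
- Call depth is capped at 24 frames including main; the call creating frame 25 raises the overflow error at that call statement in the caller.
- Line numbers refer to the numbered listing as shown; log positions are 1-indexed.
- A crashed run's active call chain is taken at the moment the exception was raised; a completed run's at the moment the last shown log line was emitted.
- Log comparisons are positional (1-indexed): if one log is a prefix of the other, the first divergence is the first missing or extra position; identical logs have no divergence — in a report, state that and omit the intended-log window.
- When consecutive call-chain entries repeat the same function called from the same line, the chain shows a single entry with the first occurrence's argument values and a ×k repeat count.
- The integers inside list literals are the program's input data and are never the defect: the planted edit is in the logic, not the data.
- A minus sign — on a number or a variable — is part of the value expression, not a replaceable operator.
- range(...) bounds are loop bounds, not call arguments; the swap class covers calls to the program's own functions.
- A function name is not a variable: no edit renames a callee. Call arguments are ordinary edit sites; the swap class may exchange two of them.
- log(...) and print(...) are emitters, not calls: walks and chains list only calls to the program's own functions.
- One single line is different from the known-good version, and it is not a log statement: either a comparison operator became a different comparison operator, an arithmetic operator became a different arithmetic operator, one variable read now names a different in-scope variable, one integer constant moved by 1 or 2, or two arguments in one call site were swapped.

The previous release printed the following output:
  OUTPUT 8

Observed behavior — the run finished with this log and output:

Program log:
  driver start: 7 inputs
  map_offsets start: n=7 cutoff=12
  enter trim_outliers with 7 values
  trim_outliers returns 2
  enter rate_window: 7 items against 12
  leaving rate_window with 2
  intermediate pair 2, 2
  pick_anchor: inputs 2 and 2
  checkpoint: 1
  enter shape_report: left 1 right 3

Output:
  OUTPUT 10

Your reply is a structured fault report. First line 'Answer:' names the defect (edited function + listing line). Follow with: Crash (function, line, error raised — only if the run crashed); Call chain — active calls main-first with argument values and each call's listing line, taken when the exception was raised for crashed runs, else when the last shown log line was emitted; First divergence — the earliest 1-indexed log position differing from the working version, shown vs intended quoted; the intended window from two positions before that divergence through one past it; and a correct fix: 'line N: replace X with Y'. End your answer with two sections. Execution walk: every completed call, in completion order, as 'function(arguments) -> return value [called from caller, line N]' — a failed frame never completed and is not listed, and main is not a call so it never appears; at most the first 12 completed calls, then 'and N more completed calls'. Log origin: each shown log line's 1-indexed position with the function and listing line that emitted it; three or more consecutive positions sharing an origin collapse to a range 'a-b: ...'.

Answer: the defect is in shape_report at line 36.
Key fact: Log streams are identical — the defect surfaces only in the printed output.
Call chain: main -> shape_report(1, 3) (called at line 47).
First divergence: none (the log streams are identical).
Execution walk:
  trim_outliers([12, 11, 12, 6, 2, 9, 4]) -> 2  [called from map_offsets, line 27]
  rate_window([12, 11, 12, 6, 2, 9, 4], 12) -> 2  [called from map_offsets, line 28]
  pick_anchor(2, 2) -> 1  [called from map_offsets, line 30]
  map_offsets([12, 11, 12, 6, 2, 9, 4], 12) -> 1  [called from main, line 45]
  shape_report(1, 3) -> 10  [called from main, line 47]
Origin of each log line:
  1: emitted by main (line 44)
  2: emitted by map_offsets (line 26)
  3: emitted by trim_outliers (line 2)
  4: emitted by trim_outliers (line 7)
  5: emitted by rate_window (line 11)
  6: emitted by rate_window (line 16)
  7: emitted by map_offsets (line 29)
  8: emitted by pick_anchor (line 20)
  9: emitted by main (line 46)
  10: emitted by shape_report (line 33)
A correct fix: line 36: replace `10` with `8`.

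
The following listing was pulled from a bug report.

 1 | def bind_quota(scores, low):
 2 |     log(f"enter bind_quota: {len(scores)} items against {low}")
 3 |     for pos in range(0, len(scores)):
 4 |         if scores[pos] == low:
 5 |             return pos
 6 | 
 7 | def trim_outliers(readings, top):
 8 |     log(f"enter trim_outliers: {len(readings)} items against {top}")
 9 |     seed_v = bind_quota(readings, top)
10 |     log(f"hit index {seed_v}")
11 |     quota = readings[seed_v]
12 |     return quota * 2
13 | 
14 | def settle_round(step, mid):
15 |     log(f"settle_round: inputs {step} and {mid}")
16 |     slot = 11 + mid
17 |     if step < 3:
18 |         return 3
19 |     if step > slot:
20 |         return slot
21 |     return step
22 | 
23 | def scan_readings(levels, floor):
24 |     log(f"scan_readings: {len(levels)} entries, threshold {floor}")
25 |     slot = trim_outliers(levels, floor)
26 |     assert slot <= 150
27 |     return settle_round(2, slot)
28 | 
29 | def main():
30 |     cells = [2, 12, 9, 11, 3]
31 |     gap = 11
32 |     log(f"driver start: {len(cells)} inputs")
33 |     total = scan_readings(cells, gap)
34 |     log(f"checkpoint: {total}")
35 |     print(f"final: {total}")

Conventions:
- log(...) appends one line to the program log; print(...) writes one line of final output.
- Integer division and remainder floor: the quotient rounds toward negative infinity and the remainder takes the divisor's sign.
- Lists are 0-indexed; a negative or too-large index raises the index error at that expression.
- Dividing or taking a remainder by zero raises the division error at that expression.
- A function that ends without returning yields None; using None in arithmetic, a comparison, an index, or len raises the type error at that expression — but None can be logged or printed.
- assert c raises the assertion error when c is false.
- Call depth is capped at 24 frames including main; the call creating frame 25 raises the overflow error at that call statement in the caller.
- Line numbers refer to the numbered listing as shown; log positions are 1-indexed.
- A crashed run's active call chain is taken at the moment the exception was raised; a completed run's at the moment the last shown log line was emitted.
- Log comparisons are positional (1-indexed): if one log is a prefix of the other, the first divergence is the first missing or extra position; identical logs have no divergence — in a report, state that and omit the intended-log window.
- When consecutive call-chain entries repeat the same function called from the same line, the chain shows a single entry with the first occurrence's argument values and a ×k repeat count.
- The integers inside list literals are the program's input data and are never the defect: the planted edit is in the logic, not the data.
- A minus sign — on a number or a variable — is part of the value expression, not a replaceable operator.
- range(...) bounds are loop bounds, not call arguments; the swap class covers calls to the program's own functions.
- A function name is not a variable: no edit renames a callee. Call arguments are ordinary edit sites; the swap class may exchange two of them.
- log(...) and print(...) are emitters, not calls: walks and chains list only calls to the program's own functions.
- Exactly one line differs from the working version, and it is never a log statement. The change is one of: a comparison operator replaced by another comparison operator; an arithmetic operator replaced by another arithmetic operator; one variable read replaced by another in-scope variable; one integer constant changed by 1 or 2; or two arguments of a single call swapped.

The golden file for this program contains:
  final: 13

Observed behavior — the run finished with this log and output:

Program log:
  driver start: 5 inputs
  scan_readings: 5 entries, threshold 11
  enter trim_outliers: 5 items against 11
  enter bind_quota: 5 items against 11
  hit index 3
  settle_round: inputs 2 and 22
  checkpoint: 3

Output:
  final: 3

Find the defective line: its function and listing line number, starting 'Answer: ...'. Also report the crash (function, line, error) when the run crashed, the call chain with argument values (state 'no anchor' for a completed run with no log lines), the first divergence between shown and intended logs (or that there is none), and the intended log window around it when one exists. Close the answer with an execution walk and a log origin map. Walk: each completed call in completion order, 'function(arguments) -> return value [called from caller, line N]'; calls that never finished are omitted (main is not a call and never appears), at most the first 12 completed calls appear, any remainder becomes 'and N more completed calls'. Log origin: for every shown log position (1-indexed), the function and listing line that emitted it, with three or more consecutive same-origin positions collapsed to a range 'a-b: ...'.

Answer: the defect is in scan_readings at line 27.
The tell: Everything matches until log position 6, which reads 'settle_round: inputs 2 and 22' in place of 'settle_round: inputs 22 and 2'.
Call chain: main.
First divergence: position 6 — shown 'settle_round: inputs 2 and 22', intended 'settle_round: inputs 22 and 2'.
Intended log window:
  4: enter bind_quota: 5 items against 11
  5: hit index 3
  6: settle_round: inputs 22 and 2
  7: checkpoint: 13
Execution walk:
  bind_quota([2, 12, 9, 11, 3], 11) -> 3  [called from trim_outliers, line 9]
  trim_outliers([2, 12, 9, 11, 3], 11) -> 22  [called from scan_readings, line 25]
  settle_round(2, 22) -> 3  [called from scan_readings, line 27]
  scan_readings([2, 12, 9, 11, 3], 11) -> 3  [called from main, line 33]
Log origins:
  1 — main, line 32
  2 — scan_readings, line 24
  3 — trim_outliers, line 8
  4 — bind_quota, line 2
  5 — trim_outliers, line 10
  6 — settle_round, line 15
  7 — main, line 34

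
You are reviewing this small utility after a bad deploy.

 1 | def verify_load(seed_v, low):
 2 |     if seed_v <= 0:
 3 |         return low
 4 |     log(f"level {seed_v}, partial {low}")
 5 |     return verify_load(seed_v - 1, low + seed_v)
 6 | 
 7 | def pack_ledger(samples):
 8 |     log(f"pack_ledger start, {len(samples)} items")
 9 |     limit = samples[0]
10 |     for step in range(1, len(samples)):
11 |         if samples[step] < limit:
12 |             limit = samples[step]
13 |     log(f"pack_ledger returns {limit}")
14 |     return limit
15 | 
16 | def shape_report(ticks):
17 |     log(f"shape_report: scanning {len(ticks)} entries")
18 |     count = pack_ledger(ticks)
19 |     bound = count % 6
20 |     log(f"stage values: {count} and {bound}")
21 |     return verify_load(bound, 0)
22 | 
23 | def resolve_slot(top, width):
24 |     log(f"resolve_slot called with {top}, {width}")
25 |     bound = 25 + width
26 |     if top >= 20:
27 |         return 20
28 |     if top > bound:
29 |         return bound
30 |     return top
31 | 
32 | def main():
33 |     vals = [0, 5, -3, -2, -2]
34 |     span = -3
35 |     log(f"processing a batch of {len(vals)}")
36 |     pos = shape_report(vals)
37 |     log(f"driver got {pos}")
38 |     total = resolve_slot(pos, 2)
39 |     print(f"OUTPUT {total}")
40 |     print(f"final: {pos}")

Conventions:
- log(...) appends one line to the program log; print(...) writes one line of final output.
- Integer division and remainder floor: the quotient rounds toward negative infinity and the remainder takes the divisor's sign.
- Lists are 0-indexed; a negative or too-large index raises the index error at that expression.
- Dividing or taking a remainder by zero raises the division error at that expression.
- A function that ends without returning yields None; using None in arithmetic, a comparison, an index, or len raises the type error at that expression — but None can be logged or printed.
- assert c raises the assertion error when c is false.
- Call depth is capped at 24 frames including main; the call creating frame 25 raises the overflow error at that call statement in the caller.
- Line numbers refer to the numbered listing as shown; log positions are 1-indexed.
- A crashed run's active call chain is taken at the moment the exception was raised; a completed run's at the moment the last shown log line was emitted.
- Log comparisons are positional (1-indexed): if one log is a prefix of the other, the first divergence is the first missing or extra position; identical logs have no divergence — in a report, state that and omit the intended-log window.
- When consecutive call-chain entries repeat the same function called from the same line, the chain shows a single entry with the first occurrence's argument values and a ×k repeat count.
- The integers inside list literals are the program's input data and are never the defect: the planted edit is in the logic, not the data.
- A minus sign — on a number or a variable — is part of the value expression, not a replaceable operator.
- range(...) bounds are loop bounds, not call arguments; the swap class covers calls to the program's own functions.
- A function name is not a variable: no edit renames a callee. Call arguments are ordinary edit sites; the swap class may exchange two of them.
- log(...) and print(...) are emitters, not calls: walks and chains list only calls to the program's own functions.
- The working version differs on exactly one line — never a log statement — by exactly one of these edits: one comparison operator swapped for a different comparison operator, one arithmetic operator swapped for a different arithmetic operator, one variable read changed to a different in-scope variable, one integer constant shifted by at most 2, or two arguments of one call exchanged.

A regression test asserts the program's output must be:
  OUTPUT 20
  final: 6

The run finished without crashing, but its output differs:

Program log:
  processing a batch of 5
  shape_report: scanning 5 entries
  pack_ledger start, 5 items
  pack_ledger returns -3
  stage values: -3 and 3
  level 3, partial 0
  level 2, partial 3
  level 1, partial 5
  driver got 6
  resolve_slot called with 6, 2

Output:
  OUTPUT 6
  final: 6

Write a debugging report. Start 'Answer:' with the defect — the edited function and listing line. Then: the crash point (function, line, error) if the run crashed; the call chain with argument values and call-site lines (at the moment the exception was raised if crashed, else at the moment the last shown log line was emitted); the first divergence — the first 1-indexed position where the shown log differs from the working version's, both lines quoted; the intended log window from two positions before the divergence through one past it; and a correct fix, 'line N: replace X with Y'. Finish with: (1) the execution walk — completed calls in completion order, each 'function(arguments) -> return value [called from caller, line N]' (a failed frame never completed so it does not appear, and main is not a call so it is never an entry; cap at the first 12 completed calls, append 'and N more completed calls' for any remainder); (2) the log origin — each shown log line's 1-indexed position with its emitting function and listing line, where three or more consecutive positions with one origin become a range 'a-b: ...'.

Answer: the defect is in resolve_slot at line 26.
Key fact: Every logged value matches the working version; the printed result is what differs.
Call chain: main -> resolve_slot(6, 2) (called at line 38).
First divergence: none (the log streams are identical).
Execution walk:
  pack_ledger([0, 5, -3, -2, -2]) -> -3  [called from shape_report, line 18]
  verify_load(0, 6) -> 6  [called from verify_load, line 5]
  verify_load(1, 5) -> 6  [called from verify_load, line 5]
  verify_load(2, 3) -> 6  [called from verify_load, line 5]
  verify_load(3, 0) -> 6  [called from shape_report, line 21]
  shape_report([0, 5, -3, -2, -2]) -> 6  [called from main, line 36]
  resolve_slot(6, 2) -> 6  [called from main, line 38]
Log origin:
  1: emitted by main (line 35)
  2: emitted by shape_report (line 17)
  3: emitted by pack_ledger (line 8)
  4: emitted by pack_ledger (line 13)
  5: emitted by shape_report (line 20)
  6-8: emitted by verify_load (line 4)
  9: emitted by main (line 37)
  10: emitted by resolve_slot (line 24)
A correct fix: line 26: replace `>=` with `<`.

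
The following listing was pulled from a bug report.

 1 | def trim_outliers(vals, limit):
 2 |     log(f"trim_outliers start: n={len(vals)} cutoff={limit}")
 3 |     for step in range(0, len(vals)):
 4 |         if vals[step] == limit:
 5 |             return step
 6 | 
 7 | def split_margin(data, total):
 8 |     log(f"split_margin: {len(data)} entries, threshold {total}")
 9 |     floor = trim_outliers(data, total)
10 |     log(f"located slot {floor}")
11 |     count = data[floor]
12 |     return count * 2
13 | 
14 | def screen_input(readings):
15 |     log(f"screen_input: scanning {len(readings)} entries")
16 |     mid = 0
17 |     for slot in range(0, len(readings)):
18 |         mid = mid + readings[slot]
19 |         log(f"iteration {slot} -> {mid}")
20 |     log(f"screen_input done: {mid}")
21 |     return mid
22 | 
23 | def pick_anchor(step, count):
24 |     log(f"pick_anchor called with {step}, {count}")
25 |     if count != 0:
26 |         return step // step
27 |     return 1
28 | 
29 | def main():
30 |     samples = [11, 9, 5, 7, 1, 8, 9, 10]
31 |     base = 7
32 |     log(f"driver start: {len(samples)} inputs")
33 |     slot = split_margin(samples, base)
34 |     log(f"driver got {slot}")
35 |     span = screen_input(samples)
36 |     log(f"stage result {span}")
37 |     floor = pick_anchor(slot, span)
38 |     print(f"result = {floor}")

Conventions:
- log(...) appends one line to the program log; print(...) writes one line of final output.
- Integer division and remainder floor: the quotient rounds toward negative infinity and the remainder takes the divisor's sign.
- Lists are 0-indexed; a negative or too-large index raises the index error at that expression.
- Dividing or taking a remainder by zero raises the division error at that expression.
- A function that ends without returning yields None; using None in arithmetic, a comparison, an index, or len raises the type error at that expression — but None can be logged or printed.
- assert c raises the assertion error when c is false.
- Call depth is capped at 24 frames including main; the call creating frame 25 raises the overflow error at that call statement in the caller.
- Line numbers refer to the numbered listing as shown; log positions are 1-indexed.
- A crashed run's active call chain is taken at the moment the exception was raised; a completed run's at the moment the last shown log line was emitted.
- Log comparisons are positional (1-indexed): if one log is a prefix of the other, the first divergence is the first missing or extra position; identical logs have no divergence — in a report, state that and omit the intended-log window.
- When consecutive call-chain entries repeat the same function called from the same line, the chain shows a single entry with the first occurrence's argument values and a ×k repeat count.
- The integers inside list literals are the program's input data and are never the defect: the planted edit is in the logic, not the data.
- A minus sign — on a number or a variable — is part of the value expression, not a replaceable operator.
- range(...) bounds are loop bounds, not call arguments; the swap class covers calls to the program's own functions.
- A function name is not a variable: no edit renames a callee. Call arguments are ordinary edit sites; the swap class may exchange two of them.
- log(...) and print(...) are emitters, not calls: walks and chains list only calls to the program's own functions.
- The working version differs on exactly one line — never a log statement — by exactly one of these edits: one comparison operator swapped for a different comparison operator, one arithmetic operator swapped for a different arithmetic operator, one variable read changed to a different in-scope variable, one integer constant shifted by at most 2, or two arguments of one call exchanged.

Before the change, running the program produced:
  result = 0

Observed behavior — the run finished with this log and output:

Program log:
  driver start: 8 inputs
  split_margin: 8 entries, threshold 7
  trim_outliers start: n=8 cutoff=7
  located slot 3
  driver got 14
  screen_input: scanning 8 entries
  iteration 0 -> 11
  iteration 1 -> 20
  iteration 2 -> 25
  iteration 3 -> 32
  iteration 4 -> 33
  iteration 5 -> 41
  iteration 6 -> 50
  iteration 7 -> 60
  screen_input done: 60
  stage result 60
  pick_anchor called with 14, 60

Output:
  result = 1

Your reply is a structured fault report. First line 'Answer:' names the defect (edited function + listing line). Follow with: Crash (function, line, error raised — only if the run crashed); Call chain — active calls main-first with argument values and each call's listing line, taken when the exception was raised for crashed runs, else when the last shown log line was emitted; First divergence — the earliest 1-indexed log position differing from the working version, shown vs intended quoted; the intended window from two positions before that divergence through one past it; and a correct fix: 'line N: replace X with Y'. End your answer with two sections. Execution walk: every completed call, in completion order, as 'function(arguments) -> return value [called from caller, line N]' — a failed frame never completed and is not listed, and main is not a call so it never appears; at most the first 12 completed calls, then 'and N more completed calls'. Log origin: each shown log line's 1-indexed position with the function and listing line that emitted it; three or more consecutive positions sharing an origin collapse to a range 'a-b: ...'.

Answer: the defect is in pick_anchor at line 26.
Key observation: Every logged value matches the working version; the printed result is what differs.
Call chain: main -> pick_anchor(14, 60) (called at line 37).
First divergence: none (the log streams are identical).
Execution walk:
  trim_outliers([11, 9, 5, 7, 1, 8, 9, 10], 7) -> 3  [called from split_margin, line 9]
  split_margin([11, 9, 5, 7, 1, 8, 9, 10], 7) -> 14  [called from main, line 33]
  screen_input([11, 9, 5, 7, 1, 8, 9, 10]) -> 60  [called from main, line 35]
  pick_anchor(14, 60) -> 1  [called from main, line 37]
Log line origins:
  1: emitted by main (line 32)
  2: emitted by split_margin (line 8)
  3: emitted by trim_outliers (line 2)
  4: emitted by split_margin (line 10)
  5: emitted by main (line 34)
  6: emitted by screen_input (line 15)
  7-14: emitted by screen_input (line 19)
  15: emitted by screen_input (line 20)
  16: emitted by main (line 36)
  17: emitted by pick_anchor (line 24)
A correct fix: line 26: replace `step // step` with `step // count`.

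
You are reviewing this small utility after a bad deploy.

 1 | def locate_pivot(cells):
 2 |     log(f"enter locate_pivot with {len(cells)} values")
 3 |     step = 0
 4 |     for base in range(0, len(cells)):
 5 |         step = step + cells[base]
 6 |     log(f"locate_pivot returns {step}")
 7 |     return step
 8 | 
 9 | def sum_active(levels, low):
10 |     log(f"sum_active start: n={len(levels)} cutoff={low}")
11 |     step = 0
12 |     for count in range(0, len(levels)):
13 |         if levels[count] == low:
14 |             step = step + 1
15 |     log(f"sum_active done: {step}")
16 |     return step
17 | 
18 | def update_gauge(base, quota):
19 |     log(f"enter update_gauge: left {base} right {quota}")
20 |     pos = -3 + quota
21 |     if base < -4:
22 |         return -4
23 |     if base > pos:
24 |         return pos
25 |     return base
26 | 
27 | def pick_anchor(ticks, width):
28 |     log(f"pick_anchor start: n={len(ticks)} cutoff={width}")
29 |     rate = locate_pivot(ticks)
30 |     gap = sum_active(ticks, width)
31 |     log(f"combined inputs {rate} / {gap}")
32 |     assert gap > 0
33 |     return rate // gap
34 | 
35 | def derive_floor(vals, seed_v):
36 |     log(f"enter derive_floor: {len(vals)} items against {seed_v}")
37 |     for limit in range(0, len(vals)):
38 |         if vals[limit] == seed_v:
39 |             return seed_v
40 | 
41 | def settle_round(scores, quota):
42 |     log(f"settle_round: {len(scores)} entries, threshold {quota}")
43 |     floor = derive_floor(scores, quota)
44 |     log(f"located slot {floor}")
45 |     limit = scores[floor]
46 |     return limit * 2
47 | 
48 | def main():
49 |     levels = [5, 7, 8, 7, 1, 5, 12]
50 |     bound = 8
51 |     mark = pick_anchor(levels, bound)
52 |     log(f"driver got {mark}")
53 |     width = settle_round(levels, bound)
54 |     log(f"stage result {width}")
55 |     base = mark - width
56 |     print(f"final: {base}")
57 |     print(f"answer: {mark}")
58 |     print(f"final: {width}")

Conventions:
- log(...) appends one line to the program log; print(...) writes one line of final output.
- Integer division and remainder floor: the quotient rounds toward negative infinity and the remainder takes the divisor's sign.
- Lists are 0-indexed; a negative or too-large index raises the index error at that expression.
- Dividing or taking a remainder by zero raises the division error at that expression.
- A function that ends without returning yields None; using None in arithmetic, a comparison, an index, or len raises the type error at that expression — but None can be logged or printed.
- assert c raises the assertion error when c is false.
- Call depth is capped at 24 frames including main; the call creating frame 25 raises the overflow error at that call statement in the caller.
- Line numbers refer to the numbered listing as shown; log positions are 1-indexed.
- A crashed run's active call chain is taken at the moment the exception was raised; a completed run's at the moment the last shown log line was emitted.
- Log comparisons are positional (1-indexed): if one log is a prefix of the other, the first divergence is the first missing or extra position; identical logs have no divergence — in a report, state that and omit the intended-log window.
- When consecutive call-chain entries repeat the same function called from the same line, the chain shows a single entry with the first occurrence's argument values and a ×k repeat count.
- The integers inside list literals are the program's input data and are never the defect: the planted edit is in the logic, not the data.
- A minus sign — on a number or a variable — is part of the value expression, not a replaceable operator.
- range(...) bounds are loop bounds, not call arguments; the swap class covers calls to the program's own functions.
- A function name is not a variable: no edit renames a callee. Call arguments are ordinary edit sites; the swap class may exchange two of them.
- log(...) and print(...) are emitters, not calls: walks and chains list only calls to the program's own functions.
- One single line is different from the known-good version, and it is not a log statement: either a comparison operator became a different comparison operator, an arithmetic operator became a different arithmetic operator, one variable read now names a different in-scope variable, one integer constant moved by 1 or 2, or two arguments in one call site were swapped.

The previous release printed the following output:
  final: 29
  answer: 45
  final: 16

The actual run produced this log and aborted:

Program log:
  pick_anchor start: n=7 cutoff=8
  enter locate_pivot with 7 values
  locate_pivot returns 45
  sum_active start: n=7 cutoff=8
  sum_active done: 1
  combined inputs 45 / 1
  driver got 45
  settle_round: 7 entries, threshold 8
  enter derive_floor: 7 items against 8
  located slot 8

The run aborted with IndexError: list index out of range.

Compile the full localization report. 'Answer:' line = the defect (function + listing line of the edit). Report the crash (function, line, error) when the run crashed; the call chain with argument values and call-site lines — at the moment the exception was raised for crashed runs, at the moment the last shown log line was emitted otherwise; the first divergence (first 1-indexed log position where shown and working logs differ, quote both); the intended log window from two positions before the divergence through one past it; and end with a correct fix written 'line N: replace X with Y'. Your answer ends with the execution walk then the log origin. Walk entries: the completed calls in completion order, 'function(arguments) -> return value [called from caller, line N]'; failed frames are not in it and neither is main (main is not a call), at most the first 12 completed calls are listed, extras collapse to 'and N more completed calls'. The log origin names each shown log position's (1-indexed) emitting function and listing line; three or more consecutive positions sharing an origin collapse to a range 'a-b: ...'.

Answer: the defect is in derive_floor at line 39.
The tell: Position 10 is the first bad log line: 'located slot 8' should read 'located slot 2'.
Crash: settle_round, line 45, IndexError.
Call chain: main -> settle_round([5, 7, 8, 7, 1, 5, 12], 8) (called at line 53).
First divergence: position 10 — the shown line 'located slot 8' should read 'located slot 2'.
Intended log window:
  8: settle_round: 7 entries, threshold 8
  9: enter derive_floor: 7 items against 8
  10: located slot 2
  11: stage result 16
Execution walk:
  locate_pivot([5, 7, 8, 7, 1, 5, 12]) -> 45  [called from pick_anchor, line 29]
  sum_active([5, 7, 8, 7, 1, 5, 12], 8) -> 1  [called from pick_anchor, line 30]
  pick_anchor([5, 7, 8, 7, 1, 5, 12], 8) -> 45  [called from main, line 51]
  derive_floor([5, 7, 8, 7, 1, 5, 12], 8) -> 8  [called from settle_round, line 43]
Log line origins:
  1: emitted by pick_anchor (line 28)
  2: emitted by locate_pivot (line 2)
  3: emitted by locate_pivot (line 6)
  4: emitted by sum_active (line 10)
  5: emitted by sum_active (line 15)
  6: emitted by pick_anchor (line 31)
  7: emitted by main (line 52)
  8: emitted by settle_round (line 42)
  9: emitted by derive_floor (line 36)
  10: emitted by settle_round (line 44)
A correct fix: line 39: replace `seed_v` with `limit`.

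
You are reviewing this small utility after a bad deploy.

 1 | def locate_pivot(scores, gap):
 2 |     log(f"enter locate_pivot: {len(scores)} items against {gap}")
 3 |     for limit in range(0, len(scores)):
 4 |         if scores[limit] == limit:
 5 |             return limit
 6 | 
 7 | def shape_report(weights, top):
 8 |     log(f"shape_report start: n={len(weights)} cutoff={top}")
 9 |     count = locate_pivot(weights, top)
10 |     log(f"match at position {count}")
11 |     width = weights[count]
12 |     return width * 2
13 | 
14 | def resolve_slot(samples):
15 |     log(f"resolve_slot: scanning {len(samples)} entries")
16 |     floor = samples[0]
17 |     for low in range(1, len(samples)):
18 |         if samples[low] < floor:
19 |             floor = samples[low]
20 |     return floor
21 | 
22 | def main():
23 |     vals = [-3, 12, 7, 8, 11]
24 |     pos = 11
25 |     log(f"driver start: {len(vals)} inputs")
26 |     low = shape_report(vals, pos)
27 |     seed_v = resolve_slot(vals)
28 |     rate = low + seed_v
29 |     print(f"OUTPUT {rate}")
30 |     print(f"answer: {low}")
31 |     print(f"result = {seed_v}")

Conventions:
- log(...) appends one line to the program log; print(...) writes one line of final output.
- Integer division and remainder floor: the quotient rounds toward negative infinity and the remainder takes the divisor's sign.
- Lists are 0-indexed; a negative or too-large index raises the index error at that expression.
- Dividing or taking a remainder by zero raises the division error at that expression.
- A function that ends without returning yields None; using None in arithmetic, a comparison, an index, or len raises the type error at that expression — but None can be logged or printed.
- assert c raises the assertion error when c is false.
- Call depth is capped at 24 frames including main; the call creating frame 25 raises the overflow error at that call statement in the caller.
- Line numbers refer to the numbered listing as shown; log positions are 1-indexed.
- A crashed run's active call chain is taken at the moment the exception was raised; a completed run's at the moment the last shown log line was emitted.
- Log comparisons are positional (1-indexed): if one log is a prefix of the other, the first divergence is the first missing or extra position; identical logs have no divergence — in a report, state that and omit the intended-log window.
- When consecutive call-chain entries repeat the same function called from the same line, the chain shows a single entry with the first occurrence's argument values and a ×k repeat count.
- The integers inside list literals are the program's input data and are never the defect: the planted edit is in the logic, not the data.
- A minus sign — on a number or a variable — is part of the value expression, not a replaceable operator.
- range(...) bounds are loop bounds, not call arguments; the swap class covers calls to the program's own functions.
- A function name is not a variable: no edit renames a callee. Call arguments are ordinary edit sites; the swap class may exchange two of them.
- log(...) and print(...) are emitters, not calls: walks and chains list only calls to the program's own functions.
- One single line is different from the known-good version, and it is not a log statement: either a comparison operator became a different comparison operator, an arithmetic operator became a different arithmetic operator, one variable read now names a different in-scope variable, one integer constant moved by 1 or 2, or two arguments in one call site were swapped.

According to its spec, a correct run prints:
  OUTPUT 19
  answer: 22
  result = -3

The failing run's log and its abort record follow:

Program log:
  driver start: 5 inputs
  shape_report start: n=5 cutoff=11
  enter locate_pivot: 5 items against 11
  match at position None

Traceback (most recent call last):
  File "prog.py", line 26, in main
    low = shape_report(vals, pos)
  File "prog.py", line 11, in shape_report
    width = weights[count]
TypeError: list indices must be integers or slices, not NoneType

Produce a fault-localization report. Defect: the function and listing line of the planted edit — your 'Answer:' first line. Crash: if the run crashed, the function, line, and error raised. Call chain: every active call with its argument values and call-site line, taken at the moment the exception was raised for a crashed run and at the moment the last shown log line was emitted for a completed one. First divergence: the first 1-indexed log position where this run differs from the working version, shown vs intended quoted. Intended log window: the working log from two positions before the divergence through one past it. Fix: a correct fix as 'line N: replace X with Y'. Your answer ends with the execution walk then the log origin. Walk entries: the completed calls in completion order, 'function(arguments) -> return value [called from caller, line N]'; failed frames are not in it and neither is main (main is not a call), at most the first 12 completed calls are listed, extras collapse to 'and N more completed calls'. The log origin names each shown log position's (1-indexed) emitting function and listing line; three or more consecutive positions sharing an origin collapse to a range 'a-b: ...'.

Answer: the defect is in locate_pivot at line 4.
Key observation: Log line 4 is where behavior first shows: 'match at position None' appears instead of 'match at position 4'.
Crash: shape_report, line 11, TypeError.
Call chain: main -> shape_report([-3, 12, 7, 8, 11], 11) (called at line 26).
First divergence: position 4; shown 'match at position None' vs intended 'match at position 4'.
Intended log window:
  2: shape_report start: n=5 cutoff=11
  3: enter locate_pivot: 5 items against 11
  4: match at position 4
  5: resolve_slot: scanning 5 entries
Execution walk:
  locate_pivot([-3, 12, 7, 8, 11], 11) -> None  [called from shape_report, line 9]
Log origins:
  1: emitted by main (line 25)
  2: emitted by shape_report (line 8)
  3: emitted by locate_pivot (line 2)
  4: emitted by shape_report (line 10)
A correct fix: line 4: replace `scores[limit] == limit` with `scores[limit] == gap`.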